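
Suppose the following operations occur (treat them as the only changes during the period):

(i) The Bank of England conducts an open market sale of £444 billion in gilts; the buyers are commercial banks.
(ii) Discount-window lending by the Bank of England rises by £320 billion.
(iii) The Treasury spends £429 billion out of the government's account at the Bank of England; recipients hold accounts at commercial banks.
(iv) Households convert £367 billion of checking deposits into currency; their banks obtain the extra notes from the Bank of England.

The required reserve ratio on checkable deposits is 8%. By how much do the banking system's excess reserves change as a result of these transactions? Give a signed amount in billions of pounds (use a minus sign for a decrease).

-£66.96 billion

OMO sale (to banks) £444 billion: reserves −£444B, deposits 0.
Discount-window loan £320 billion: reserves +£320B, deposits 0.
Government spending £429 billion: reserves +£429B, deposits +£429B.
Currency withdrawal £367 billion: reserves −£367B, deposits −£367B.
Totals: Δreserves = −£62B, Δdeposits = +£62B.
Δrequired reserves = 8% × +£62B = +£4.96B.
Δexcess reserves = Δreserves − Δrequired = −£62B − (+£4.96B) = -£66.96 billion.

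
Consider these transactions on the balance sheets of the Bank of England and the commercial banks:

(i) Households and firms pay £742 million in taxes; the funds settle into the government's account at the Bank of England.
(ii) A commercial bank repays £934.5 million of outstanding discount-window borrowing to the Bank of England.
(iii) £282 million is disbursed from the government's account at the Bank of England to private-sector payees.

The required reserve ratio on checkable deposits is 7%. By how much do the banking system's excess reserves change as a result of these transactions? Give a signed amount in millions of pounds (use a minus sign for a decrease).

-£1362.3 million

Government account inflow £742 million: reserves −£742M, deposits −£742M.
Discount-window repayment £934.5 million: reserves −£934.5M, deposits 0.
Government spending £282 million: reserves +£282M, deposits +£282M.
Totals: Δreserves = −£1394.5M, Δdeposits = −£460M.
Δrequired reserves = 7% × −£460M = −£32.2M.
Δexcess reserves = Δreserves − Δrequired = −£1394.5M − (−£32.2M) = -£1362.3 million.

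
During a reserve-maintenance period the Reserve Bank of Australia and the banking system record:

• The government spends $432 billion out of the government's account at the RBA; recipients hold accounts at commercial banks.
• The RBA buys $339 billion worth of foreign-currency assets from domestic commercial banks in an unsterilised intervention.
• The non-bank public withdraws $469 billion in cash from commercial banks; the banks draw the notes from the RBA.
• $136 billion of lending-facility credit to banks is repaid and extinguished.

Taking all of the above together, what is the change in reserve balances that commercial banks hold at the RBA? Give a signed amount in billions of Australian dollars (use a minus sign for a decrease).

RBA balance sheet:
  Assets:      Loans to banks −$136B, Foreign assets +$339B
  Liabilities: Bank reserves +$166B, Currency in circulation +$469B, Government deposits −$432B
So the change in reserve balances that commercial banks hold at the RBA is +$166 billion.

+$166 billion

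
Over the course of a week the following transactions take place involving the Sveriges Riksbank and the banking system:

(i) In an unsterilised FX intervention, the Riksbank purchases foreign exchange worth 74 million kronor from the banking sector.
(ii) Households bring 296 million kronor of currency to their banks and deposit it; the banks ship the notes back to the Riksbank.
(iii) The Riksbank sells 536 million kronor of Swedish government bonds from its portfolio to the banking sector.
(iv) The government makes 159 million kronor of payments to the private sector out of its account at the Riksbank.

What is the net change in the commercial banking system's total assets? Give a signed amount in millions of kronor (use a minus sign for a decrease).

FX purchase 74 million kronor: just an asset swap on bank balance sheets → 0.
Currency deposit 296 million kronor: bank balance sheets expand → +296M.
OMO sale (to banks) 536 million kronor: just an asset swap on bank balance sheets → 0.
Government spending 159 million kronor: bank balance sheets expand → +159M.
Net: 0 + 296 + 0 + 159 = +455 million.

+455 million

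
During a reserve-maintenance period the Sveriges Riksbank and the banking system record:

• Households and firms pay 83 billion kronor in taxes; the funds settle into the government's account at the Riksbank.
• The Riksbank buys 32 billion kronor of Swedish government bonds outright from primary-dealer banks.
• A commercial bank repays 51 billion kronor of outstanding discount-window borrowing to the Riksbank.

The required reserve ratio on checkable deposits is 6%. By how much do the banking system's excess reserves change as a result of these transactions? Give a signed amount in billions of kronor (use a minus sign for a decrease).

-97.02 billion

Government account inflow 83 billion kronor: reserves −83B, deposits −83B.
OMO purchase (from banks) 32 billion kronor: reserves +32B, deposits 0.
Discount-window repayment 51 billion kronor: reserves −51B, deposits 0.
Totals: Δreserves = −102B, Δdeposits = −83B.
Δrequired reserves = 6% × −83B = −4.98B.
Δexcess reserves = Δreserves − Δrequired = −102B − (−4.98B) = -97.02 billion.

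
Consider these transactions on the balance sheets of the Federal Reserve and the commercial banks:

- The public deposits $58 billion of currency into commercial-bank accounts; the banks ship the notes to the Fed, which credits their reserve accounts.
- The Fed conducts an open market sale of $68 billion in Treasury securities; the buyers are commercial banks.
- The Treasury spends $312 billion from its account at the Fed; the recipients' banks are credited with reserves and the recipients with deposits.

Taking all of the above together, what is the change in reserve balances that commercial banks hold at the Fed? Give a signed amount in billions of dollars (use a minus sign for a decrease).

Currency deposit $58 billion: returned notes are swapped for reserve credit → +$58B.
OMO sale (to banks) $68 billion: the buying banks pay out of their reserve balances → −$68B.
Government spending $312 billion: government payments flow into bank reserve accounts → +$312B.
Net: 58 − 68 + 312 = +$302 billion.

+$302 billion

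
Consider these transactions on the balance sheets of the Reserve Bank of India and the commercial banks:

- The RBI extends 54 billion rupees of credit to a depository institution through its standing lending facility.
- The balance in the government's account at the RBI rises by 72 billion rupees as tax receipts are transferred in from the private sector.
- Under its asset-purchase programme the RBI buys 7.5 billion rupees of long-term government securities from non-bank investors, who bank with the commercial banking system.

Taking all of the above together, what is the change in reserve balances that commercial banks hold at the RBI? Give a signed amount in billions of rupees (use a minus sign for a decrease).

RBI balance sheet:
  Assets:      Securities +7.5B, Loans to banks +54B
  Liabilities: Bank reserves −10.5B, Government deposits +72B
Commercial banking system:
  Assets:      Reserves at CB −10.5B
  Liabilities: Checkable deposits −64.5B, Borrowings from CB +54B
So the change in reserve balances that commercial banks hold at the RBI is -10.5 billion.

-10.5 billion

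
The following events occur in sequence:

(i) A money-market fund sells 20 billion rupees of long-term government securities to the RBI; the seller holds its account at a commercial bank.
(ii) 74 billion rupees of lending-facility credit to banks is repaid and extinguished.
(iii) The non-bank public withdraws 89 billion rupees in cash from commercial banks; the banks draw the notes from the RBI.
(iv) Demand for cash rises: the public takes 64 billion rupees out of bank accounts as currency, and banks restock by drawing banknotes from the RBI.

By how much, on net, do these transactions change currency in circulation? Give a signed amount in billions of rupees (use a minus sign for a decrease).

Asset purchase (from non-banks) 20 billion rupees: no currency enters or leaves circulation → 0.
Discount-window repayment 74 billion rupees: no currency enters or leaves circulation → 0.
Currency withdrawal 89 billion rupees: notes leave the central bank → +89B.
Currency withdrawal 64 billion rupees: notes leave the central bank → +64B.
Net: 0 + 0 + 89 + 64 = +153 billion.

+153 billion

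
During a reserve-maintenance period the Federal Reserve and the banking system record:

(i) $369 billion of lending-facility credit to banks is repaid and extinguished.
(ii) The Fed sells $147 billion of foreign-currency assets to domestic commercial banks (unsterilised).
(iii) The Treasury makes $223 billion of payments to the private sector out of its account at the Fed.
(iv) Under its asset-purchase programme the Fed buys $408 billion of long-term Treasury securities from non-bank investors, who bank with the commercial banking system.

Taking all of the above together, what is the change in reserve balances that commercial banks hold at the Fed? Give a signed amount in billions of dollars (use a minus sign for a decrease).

+$115 billion

Fed balance sheet:
  Assets:      Securities +$408B, Loans to banks −$369B, Foreign assets −$147B
  Liabilities: Bank reserves +$115B, Government deposits −$223B
So the change in reserve balances that commercial banks hold at the Fed is +$115 billion.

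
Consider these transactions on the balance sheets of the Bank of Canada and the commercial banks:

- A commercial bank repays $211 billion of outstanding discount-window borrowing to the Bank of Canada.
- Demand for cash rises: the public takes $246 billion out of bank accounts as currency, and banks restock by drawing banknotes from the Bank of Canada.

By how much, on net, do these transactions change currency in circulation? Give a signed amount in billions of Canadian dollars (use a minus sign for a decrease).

+$246 billion

Bank of Canada balance sheet:
  Assets:      Loans to banks −$211B
  Liabilities: Bank reserves −$457B, Currency in circulation +$246B
So the change in currency in circulation is +$246 billion.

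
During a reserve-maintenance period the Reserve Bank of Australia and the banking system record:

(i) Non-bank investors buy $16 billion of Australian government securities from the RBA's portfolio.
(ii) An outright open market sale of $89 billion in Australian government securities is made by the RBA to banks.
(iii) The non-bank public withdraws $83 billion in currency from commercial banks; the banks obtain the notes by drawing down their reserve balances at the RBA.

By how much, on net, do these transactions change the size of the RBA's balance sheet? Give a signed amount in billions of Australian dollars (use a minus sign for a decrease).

-$105 billion

Asset sale (to non-banks) $16 billion: an RBA asset is shed → −$16B.
OMO sale (to banks) $89 billion: an RBA asset is shed → −$89B.
Currency withdrawal $83 billion: only the composition of liabilities changes → 0.
Net: −16 − 89 + 0 = -$105 billion.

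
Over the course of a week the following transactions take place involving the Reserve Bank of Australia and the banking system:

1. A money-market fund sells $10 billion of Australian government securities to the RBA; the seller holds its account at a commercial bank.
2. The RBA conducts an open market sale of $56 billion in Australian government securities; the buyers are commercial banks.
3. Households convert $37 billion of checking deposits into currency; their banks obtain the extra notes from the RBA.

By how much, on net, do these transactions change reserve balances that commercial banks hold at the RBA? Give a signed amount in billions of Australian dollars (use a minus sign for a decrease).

-$83 billion

Asset purchase (from non-banks) $10 billion: the RBA pays by crediting reserve accounts → +$10B.
OMO sale (to banks) $56 billion: the buying banks pay out of their reserve balances → −$56B.
Currency withdrawal $37 billion: banks swap reserves for currency → −$37B.
Net: 10 − 56 − 37 = -$83 billion.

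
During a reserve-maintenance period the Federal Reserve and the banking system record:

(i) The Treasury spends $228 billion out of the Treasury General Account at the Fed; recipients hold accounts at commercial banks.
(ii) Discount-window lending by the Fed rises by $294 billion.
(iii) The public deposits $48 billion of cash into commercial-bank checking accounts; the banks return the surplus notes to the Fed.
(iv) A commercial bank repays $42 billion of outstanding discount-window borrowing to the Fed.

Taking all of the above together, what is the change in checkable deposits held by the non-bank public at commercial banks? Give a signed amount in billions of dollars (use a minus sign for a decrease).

Government spending $228 billion: non-bank counterparties' bank balances rise → +$228B.
Discount-window loan $294 billion: the counterparty is a bank, so public deposits are unchanged → 0.
Currency deposit $48 billion: non-bank counterparties' bank balances rise → +$48B.
Discount-window repayment $42 billion: the counterparty is a bank, so public deposits are unchanged → 0.
Net: 228 + 0 + 48 + 0 = +$276 billion.

+$276 billion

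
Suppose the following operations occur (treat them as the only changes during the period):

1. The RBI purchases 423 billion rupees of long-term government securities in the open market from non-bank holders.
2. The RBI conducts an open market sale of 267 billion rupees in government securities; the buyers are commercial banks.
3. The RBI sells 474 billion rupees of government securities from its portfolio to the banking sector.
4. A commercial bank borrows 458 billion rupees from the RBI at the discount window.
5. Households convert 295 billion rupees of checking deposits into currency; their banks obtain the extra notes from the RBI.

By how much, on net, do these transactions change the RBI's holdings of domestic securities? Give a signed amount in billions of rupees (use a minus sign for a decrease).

RBI balance sheet:
  Assets:      Securities −318B, Loans to banks +458B
  Liabilities: Bank reserves −155B, Currency in circulation +295B
So the change in the RBI's holdings of domestic securities is -318 billion.

-318 billion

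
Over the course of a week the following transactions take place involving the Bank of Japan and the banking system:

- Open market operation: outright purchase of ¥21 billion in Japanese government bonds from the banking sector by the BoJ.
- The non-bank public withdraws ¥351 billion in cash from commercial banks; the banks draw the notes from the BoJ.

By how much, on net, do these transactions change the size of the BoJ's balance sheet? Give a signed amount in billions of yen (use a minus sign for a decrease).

BoJ balance sheet:
  Assets:      Securities +¥21B
  Liabilities: Bank reserves −¥330B, Currency in circulation +¥351B
Change in total BoJ assets = +¥21 billion.

+¥21 billion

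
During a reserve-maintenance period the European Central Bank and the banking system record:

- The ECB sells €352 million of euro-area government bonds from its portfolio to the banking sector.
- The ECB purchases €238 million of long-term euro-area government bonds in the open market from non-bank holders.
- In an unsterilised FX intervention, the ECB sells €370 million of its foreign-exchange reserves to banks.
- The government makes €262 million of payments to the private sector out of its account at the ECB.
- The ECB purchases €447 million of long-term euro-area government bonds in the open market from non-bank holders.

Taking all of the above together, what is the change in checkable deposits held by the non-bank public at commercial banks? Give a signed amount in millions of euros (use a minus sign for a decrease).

OMO sale (to banks) €352 million: the counterparty is a bank, so public deposits are unchanged → 0.
Asset purchase (from non-banks) €238 million: non-bank counterparties' bank balances rise → +€238M.
FX sale €370 million: the counterparty is a bank, so public deposits are unchanged → 0.
Government spending €262 million: non-bank counterparties' bank balances rise → +€262M.
Asset purchase (from non-banks) €447 million: non-bank counterparties' bank balances rise → +€447M.
Net: 0 + 238 + 0 + 262 + 447 = +€947 million.

+€947 million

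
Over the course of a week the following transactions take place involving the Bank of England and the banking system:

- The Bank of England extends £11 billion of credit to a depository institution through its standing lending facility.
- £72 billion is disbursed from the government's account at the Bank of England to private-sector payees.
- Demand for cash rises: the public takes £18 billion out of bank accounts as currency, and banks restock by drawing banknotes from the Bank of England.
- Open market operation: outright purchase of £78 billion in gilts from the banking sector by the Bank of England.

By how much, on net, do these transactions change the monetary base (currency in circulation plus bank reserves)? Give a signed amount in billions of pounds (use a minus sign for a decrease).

Discount-window loan £11 billion: Bank of England balance sheet expands → +£11B.
Government spending £72 billion: a non-base liability converts back to reserves → +£72B.
Currency withdrawal £18 billion: just a shift between currency and reserves — both are base money → 0.
OMO purchase (from banks) £78 billion: Bank of England balance sheet expands → +£78B.
Net: 11 + 72 + 0 + 78 = +£161 billion.

+£161 billion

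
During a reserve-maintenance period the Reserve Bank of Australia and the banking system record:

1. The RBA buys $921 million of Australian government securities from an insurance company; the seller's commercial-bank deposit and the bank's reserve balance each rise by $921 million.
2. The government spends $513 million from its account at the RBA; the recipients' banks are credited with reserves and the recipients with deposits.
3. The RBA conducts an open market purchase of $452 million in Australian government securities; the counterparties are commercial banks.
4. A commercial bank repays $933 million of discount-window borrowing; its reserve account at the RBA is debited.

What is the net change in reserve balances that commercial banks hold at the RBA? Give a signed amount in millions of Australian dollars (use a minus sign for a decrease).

RBA balance sheet:
  Assets:      Securities +$1373M, Loans to banks −$933M
  Liabilities: Bank reserves +$953M, Government deposits −$513M
So the change in reserve balances that commercial banks hold at the RBA is +$953 million.

+$953 million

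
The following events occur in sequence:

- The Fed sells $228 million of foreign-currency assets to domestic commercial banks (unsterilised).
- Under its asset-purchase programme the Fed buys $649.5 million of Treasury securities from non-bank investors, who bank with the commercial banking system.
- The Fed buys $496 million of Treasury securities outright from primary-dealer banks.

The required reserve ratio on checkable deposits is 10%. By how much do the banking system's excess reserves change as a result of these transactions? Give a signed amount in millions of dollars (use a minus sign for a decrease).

+$852.55 million

FX sale $228 million: reserves −$228M, deposits 0.
Asset purchase (from non-banks) $649.5 million: reserves +$649.5M, deposits +$649.5M.
OMO purchase (from banks) $496 million: reserves +$496M, deposits 0.
Totals: Δreserves = +$917.5M, Δdeposits = +$649.5M.
Δrequired reserves = 10% × +$649.5M = +$64.95M.
Δexcess reserves = Δreserves − Δrequired = +$917.5M − (+$64.95M) = +$852.55 million.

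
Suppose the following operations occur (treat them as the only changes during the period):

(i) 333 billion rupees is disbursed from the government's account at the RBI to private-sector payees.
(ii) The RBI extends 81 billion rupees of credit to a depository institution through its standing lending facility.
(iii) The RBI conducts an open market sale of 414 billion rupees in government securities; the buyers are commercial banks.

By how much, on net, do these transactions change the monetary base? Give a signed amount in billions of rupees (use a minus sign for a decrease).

0 (no change)

Government spending 333 billion rupees: a non-base liability converts back to reserves → +333B.
Discount-window loan 81 billion rupees: RBI balance sheet expands → +81B.
OMO sale (to banks) 414 billion rupees: RBI balance sheet contracts → −414B.
Net: 333 + 81 − 414 = 0 (no change).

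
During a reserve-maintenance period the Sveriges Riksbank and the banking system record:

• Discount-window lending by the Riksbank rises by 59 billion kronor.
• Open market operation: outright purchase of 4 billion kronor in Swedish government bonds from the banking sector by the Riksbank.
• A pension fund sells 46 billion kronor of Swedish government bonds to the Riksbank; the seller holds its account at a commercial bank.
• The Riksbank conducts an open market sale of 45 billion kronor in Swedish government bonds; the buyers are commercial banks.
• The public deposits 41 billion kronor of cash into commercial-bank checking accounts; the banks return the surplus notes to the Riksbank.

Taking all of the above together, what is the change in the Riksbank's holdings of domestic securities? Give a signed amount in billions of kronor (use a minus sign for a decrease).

+5 billion

Discount-window loan 59 billion kronor: the Riksbank's securities portfolio is untouched → 0.
OMO purchase (from banks) 4 billion kronor: securities added to the Riksbank's portfolio → +4B.
Asset purchase (from non-banks) 46 billion kronor: securities added to the Riksbank's portfolio → +46B.
OMO sale (to banks) 45 billion kronor: securities removed from the Riksbank's portfolio → −45B.
Currency deposit 41 billion kronor: the Riksbank's securities portfolio is untouched → 0.
Net: 0 + 4 + 46 − 45 + 0 = +5 billion.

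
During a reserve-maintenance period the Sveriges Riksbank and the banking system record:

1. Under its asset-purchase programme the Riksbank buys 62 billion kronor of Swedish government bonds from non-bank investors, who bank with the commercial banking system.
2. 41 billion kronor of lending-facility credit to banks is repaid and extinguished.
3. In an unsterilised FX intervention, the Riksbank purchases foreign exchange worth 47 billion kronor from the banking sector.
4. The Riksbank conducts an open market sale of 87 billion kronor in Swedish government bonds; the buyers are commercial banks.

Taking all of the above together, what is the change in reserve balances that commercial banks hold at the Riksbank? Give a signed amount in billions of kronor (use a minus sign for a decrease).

-19 billion

Asset purchase (from non-banks) 62 billion kronor: the Riksbank pays by crediting reserve accounts → +62B.
Discount-window repayment 41 billion kronor: repayment is debited from reserves → −41B.
FX purchase 47 billion kronor: the Riksbank pays by crediting reserve accounts → +47B.
OMO sale (to banks) 87 billion kronor: the buying banks pay out of their reserve balances → −87B.
Net: 62 − 41 + 47 − 87 = -19 billion.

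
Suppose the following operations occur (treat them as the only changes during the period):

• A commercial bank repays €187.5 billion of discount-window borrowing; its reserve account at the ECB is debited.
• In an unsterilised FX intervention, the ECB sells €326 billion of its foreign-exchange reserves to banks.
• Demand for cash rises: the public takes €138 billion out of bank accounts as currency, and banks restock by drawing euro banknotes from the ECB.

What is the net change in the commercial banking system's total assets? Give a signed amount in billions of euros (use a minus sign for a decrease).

Discount-window repayment €187.5 billion: bank balance sheets shrink → −€187.5B.
FX sale €326 billion: just an asset swap on bank balance sheets → 0.
Currency withdrawal €138 billion: bank balance sheets shrink → −€138B.
Net: −187.5 + 0 − 138 = -€325.5 billion.

-€325.5 billion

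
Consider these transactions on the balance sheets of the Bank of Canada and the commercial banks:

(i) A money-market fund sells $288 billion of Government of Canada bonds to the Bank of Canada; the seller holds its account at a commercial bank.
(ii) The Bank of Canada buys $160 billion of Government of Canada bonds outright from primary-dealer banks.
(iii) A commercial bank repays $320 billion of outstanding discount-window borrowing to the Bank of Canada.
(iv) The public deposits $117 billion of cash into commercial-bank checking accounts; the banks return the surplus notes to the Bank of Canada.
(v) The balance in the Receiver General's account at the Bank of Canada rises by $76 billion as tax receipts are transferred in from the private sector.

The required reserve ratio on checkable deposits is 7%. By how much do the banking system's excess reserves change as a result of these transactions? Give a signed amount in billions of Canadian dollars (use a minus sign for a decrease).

Asset purchase (from non-banks) $288 billion: reserves +$288B, deposits +$288B.
OMO purchase (from banks) $160 billion: reserves +$160B, deposits 0.
Discount-window repayment $320 billion: reserves −$320B, deposits 0.
Currency deposit $117 billion: reserves +$117B, deposits +$117B.
Government account inflow $76 billion: reserves −$76B, deposits −$76B.
Totals: Δreserves = +$169B, Δdeposits = +$329B.
Δrequired reserves = 7% × +$329B = +$23.03B.
Δexcess reserves = Δreserves − Δrequired = +$169B − (+$23.03B) = +$145.97 billion.

+$145.97 billion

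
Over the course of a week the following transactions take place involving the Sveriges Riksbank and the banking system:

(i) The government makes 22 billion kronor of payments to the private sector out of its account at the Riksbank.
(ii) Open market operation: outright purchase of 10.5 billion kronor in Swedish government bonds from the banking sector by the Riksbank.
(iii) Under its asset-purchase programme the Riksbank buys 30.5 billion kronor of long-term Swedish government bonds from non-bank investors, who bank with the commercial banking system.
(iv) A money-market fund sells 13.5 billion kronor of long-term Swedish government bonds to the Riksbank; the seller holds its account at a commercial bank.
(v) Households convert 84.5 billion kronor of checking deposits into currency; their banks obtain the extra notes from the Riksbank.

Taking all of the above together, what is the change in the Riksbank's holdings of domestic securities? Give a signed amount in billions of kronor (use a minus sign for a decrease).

+54.5 billion

Government spending 22 billion kronor: the Riksbank's securities portfolio is untouched → 0.
OMO purchase (from banks) 10.5 billion kronor: securities added to the Riksbank's portfolio → +10.5B.
Asset purchase (from non-banks) 30.5 billion kronor: securities added to the Riksbank's portfolio → +30.5B.
Asset purchase (from non-banks) 13.5 billion kronor: securities added to the Riksbank's portfolio → +13.5B.
Currency withdrawal 84.5 billion kronor: the Riksbank's securities portfolio is untouched → 0.
Net: 0 + 10.5 + 30.5 + 13.5 + 0 = +54.5 billion.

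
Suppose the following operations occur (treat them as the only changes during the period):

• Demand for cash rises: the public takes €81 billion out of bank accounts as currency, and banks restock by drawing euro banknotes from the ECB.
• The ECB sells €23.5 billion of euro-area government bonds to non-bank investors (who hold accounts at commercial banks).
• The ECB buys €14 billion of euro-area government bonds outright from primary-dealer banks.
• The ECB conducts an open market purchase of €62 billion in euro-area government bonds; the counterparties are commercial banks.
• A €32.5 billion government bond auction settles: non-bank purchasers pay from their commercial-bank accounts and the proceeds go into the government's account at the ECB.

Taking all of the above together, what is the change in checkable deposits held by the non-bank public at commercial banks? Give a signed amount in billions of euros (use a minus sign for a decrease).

-€137 billion

ECB balance sheet:
  Assets:      Securities +€52.5B
  Liabilities: Bank reserves −€61B, Currency in circulation +€81B, Government deposits +€32.5B
Commercial banking system:
  Assets:      Reserves at CB −€61B, Securities −€76B
  Liabilities: Checkable deposits −€137B
So the change in checkable deposits held by the non-bank public at commercial banks is -€137 billion.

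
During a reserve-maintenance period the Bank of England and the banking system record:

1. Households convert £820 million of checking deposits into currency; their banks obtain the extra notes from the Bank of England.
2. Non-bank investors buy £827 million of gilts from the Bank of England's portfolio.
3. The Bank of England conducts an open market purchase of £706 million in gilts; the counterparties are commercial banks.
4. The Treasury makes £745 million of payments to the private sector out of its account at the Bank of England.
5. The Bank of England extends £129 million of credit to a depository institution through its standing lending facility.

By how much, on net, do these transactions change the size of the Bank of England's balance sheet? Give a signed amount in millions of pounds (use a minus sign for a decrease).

Bank of England balance sheet:
  Assets:      Securities −£121M, Loans to banks +£129M
  Liabilities: Bank reserves −£67M, Currency in circulation +£820M, Government deposits −£745M
Change in total Bank of England assets = +£8 million.

+£8 million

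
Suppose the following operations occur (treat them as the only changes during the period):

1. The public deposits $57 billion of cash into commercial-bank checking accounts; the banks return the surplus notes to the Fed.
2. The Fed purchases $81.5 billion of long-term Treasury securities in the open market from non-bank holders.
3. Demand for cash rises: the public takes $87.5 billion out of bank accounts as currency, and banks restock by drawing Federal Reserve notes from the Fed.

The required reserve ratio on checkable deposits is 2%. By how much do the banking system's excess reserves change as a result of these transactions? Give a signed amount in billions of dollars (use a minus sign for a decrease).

+$49.98 billion

Currency deposit $57 billion: reserves +$57B, deposits +$57B.
Asset purchase (from non-banks) $81.5 billion: reserves +$81.5B, deposits +$81.5B.
Currency withdrawal $87.5 billion: reserves −$87.5B, deposits −$87.5B.
Totals: Δreserves = +$51B, Δdeposits = +$51B.
Δrequired reserves = 2% × +$51B = +$1.02B.
Δexcess reserves = Δreserves − Δrequired = +$51B − (+$1.02B) = +$49.98 billion.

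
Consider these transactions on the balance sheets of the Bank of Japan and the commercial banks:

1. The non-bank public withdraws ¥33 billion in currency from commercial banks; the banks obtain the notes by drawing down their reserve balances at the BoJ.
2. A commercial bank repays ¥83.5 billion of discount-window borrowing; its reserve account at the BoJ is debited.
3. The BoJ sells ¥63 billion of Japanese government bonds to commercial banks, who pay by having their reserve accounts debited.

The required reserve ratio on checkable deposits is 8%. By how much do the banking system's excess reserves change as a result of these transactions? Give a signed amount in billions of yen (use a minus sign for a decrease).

-¥176.86 billion

Currency withdrawal ¥33 billion: reserves −¥33B, deposits −¥33B.
Discount-window repayment ¥83.5 billion: reserves −¥83.5B, deposits 0.
OMO sale (to banks) ¥63 billion: reserves −¥63B, deposits 0.
Totals: Δreserves = −¥179.5B, Δdeposits = −¥33B.
Δrequired reserves = 8% × −¥33B = −¥2.64B.
Δexcess reserves = Δreserves − Δrequired = −¥179.5B − (−¥2.64B) = -¥176.86 billion.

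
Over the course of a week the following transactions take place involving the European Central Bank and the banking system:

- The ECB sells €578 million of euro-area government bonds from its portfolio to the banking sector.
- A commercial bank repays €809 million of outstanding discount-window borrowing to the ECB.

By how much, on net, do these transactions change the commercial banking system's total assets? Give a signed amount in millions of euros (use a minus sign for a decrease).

OMO sale (to banks) €578 million: just an asset swap on bank balance sheets → 0.
Discount-window repayment €809 million: bank balance sheets shrink → −€809M.
Net: 0 − 809 = -€809 million.

-€809 million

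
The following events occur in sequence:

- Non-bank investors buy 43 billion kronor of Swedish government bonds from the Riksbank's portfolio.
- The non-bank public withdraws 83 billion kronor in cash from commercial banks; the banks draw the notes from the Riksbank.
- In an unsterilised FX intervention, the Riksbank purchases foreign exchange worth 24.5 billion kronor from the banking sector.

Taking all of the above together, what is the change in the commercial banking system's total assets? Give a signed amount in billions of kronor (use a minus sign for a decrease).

Asset sale (to non-banks) 43 billion kronor: bank balance sheets shrink → −43B.
Currency withdrawal 83 billion kronor: bank balance sheets shrink → −83B.
FX purchase 24.5 billion kronor: just an asset swap on bank balance sheets → 0.
Net: −43 − 83 + 0 = -126 billion.

-126 billion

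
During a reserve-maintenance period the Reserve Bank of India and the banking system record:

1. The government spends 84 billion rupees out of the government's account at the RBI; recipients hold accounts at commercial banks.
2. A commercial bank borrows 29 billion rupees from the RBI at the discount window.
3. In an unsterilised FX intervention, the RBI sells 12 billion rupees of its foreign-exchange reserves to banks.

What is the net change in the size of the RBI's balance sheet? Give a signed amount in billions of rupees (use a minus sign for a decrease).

Government spending 84 billion rupees: only the composition of liabilities changes → 0.
Discount-window loan 29 billion rupees: an RBI asset is acquired → +29B.
FX sale 12 billion rupees: an RBI asset is shed → −12B.
Net: 0 + 29 − 12 = +17 billion.

+17 billion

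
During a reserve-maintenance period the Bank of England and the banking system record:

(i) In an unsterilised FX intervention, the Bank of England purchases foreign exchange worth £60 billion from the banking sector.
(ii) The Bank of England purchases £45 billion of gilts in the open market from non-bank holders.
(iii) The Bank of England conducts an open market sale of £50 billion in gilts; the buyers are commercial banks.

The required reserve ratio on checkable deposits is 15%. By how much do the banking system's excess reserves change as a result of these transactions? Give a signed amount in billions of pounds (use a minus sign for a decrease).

FX purchase £60 billion: reserves +£60B, deposits 0.
Asset purchase (from non-banks) £45 billion: reserves +£45B, deposits +£45B.
OMO sale (to banks) £50 billion: reserves −£50B, deposits 0.
Totals: Δreserves = +£55B, Δdeposits = +£45B.
Δrequired reserves = 15% × +£45B = +£6.75B.
Δexcess reserves = Δreserves − Δrequired = +£55B − (+£6.75B) = +£48.25 billion.

+£48.25 billion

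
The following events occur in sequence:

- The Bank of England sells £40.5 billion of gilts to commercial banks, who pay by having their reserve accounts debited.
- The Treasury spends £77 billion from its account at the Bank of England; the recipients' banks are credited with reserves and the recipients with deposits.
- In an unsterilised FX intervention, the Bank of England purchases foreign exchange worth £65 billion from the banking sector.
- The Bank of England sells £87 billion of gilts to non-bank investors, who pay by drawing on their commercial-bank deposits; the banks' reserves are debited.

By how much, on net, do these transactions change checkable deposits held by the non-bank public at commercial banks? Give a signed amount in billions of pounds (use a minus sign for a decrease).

OMO sale (to banks) £40.5 billion: the counterparty is a bank, so public deposits are unchanged → 0.
Government spending £77 billion: non-bank counterparties' bank balances rise → +£77B.
FX purchase £65 billion: the counterparty is a bank, so public deposits are unchanged → 0.
Asset sale (to non-banks) £87 billion: non-bank counterparties' bank balances fall → −£87B.
Net: 0 + 77 + 0 − 87 = -£10 billion.

-£10 billion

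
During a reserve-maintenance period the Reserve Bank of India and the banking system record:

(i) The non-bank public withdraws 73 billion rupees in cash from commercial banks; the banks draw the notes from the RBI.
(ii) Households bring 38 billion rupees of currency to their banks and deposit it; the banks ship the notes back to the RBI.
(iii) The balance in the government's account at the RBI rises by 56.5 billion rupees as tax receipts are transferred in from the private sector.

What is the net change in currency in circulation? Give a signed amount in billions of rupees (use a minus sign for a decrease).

+35 billion

Currency withdrawal 73 billion rupees: notes leave the central bank → +73B.
Currency deposit 38 billion rupees: notes return to the central bank → −38B.
Government account inflow 56.5 billion rupees: no currency enters or leaves circulation → 0.
Net: 73 − 38 + 0 = +35 billion.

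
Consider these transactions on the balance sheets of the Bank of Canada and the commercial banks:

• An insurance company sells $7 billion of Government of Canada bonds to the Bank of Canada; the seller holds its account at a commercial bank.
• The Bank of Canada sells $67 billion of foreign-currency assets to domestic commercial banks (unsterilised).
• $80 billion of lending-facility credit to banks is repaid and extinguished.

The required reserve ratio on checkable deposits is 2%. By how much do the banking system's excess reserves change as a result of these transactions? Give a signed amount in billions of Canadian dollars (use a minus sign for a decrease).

Asset purchase (from non-banks) $7 billion: reserves +$7B, deposits +$7B.
FX sale $67 billion: reserves −$67B, deposits 0.
Discount-window repayment $80 billion: reserves −$80B, deposits 0.
Totals: Δreserves = −$140B, Δdeposits = +$7B.
Δrequired reserves = 2% × +$7B = +$0.14B.
Δexcess reserves = Δreserves − Δrequired = −$140B − (+$0.14B) = -$140.14 billion.

-$140.14 billion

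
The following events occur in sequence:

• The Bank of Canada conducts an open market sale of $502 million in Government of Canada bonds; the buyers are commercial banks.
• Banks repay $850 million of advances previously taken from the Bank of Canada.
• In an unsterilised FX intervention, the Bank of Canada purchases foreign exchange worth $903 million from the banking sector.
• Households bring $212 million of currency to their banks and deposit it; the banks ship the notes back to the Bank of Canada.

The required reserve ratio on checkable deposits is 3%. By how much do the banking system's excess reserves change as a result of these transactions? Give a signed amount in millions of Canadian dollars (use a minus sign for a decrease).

-$243.36 million

OMO sale (to banks) $502 million: reserves −$502M, deposits 0.
Discount-window repayment $850 million: reserves −$850M, deposits 0.
FX purchase $903 million: reserves +$903M, deposits 0.
Currency deposit $212 million: reserves +$212M, deposits +$212M.
Totals: Δreserves = −$237M, Δdeposits = +$212M.
Δrequired reserves = 3% × +$212M = +$6.36M.
Δexcess reserves = Δreserves − Δrequired = −$237M − (+$6.36M) = -$243.36 million.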